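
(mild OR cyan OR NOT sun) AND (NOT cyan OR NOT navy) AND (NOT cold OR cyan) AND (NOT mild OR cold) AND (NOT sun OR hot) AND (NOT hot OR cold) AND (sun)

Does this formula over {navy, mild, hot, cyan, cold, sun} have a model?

(sun) alone gives sun = true.
(hot) alone gives hot = true.
(cold) alone gives cold = true.
(cyan) alone gives cyan = true.
(NOT navy) alone gives navy = false.
All clauses hold; mild can take either value.
A satisfying assignment: navy ↦ false,  mild ↦ false,  hot ↦ true,  cyan ↦ true,  cold ↦ true,  sun ↦ true.

Satisfiable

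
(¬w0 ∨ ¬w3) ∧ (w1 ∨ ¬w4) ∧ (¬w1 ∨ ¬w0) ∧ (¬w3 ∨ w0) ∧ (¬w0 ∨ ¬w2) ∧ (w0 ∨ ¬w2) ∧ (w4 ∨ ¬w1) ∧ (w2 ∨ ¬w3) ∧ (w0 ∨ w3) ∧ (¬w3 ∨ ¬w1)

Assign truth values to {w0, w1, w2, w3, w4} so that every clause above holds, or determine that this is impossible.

w0 ↦ True,  w1 ↦ False,  w2 ↦ False,  w3 ↦ False,  w4 ↦ False

Branch on w0: set w0 = True.
From the singleton clause (¬w3), w3 = False.
From the singleton clause (¬w1), w1 = False.
From the singleton clause (¬w4), w4 = False.
From the singleton clause (¬w2), w2 = False.
This assignment satisfies each clause.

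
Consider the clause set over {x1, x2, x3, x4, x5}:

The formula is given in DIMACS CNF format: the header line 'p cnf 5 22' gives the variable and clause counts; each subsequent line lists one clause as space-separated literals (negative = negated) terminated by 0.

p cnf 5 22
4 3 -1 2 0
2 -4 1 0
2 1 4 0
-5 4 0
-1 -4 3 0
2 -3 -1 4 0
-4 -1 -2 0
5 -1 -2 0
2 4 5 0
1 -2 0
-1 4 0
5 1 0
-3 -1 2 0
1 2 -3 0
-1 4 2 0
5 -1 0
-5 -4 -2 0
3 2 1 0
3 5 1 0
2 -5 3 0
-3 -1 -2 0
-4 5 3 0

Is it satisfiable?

No

Try x5 = False.
Unit clause (x1) forces x1 = True.
But (¬x1) is also a unit clause — contradiction.
Backtrack on x5: now try x5 = True.
Unit clause (x4) forces x4 = True.
Unit clause (¬x2) forces x2 = False.
Unit clause (x1) forces x1 = True.
Unit clause (x3) forces x3 = True.
But (¬x3) is also a unit clause — contradiction.
Either choice for x5 ends in contradiction.
No assignment satisfies every clause.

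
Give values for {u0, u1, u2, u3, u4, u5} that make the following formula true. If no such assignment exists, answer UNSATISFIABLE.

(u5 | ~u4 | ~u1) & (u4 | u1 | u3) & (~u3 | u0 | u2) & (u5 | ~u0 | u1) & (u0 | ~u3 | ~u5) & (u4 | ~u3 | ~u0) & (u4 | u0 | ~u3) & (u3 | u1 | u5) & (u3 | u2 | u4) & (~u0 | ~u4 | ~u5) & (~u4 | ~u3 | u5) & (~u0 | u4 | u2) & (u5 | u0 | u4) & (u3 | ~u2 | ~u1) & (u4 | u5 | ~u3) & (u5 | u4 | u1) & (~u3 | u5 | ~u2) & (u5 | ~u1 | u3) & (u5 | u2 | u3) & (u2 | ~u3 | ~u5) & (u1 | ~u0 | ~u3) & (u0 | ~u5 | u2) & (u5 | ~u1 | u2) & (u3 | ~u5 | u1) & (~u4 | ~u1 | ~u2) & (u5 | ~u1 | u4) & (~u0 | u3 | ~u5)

Suppose u5 = 1.
Suppose u0 = 1.
From the singleton clause (~u4), u4 = 0.
From the singleton clause (~u3), u3 = 0.
But (u3) is also a unit clause — contradiction.
Undo u0 and try u0 = 0.
From the singleton clause (~u3), u3 = 0.
From the singleton clause (u2), u2 = 1.
From the singleton clause (~u1), u1 = 0.
But (u1) is also a unit clause — contradiction.
Either choice for u0 ends in contradiction.
Undo u5 and try u5 = 0.
Suppose u4 = 0.
From the singleton clause (u0), u0 = 1.
From the singleton clause (u1), u1 = 1.
But (~u1) is also a unit clause — contradiction.
Undo u4 and try u4 = 1.
From the singleton clause (~u1), u1 = 0.
From the singleton clause (~u0), u0 = 0.
From the singleton clause (u3), u3 = 1.
But (~u3) is also a unit clause — contradiction.
Either choice for u4 ends in contradiction.
Either choice for u5 ends in contradiction.

UNSATISFIABLE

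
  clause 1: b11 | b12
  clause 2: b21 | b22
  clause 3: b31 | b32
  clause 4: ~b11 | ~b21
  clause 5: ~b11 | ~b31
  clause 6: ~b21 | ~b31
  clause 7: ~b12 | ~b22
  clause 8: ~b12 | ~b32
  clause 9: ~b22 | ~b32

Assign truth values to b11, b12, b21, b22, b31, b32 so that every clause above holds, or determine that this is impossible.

Branch on b11: set b11 = 1.
From the singleton clause (~b21), b21 = 0.
From the singleton clause (b22), b22 = 1.
From the singleton clause (~b31), b31 = 0.
From the singleton clause (b32), b32 = 1.
But (~b32) is also a unit clause — contradiction.
Undo b11 and try b11 = 0.
From the singleton clause (b12), b12 = 1.
From the singleton clause (~b22), b22 = 0.
From the singleton clause (b21), b21 = 1.
From the singleton clause (~b31), b31 = 0.
From the singleton clause (b32), b32 = 1.
But (~b32) is also a unit clause — contradiction.
Neither b11 = 1 nor b11 = 0 works.

UNSATISFIABLE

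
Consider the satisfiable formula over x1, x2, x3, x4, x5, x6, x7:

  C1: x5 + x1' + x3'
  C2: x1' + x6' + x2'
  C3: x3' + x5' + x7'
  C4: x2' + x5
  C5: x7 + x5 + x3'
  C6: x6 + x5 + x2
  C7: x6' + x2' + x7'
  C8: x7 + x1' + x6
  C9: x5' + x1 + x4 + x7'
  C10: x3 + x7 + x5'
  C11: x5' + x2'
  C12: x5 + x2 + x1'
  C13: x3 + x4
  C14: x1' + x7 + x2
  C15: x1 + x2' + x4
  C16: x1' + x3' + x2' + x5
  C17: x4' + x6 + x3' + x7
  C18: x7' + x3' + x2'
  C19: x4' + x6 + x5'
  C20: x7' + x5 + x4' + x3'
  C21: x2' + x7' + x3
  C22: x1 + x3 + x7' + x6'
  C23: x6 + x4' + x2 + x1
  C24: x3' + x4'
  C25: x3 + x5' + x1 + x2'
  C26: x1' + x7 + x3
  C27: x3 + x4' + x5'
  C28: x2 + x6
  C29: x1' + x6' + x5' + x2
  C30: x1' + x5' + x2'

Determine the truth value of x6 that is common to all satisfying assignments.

True

Suppose x6 = 0.
(x2) alone gives x2 = 1.
(x5) alone gives x5 = 1.
But (x5') is also a unit clause — contradiction.
So every satisfying assignment has x6 = True.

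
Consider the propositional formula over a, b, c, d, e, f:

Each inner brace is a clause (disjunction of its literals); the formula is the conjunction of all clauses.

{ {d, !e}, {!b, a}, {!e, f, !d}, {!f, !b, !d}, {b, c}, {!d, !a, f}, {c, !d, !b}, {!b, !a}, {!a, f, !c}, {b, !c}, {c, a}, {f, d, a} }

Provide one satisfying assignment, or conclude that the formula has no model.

Try d = true.
Try b = false.
From the singleton clause (c), c = true.
Now (!c) is unsatisfied and unit — conflict.
That branch fails; take b = true instead.
From the singleton clause (a), a = true.
Now (!a) is unsatisfied and unit — conflict.
Neither b = true nor b = false works.
That branch fails; take d = false instead.
From the singleton clause (!e), e = false.
Try b = false.
From the singleton clause (c), c = true.
Now (!c) is unsatisfied and unit — conflict.
That branch fails; take b = true instead.
From the singleton clause (a), a = true.
Now (!a) is unsatisfied and unit — conflict.
Neither b = true nor b = false works.
Neither d = true nor d = false works.

UNSATISFIABLE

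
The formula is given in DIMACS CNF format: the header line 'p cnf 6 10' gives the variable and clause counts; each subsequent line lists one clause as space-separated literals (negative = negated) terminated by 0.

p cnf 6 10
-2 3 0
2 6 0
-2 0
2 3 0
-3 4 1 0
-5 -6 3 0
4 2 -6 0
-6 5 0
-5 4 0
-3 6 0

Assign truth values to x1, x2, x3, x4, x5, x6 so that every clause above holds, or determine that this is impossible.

x1=False,  x2=False,  x3=True,  x4=True,  x5=True,  x6=True

(¬x2) alone gives x2 = False.
(x6) alone gives x6 = True.
(x3) alone gives x3 = True.
(x4) alone gives x4 = True.
(x5) alone gives x5 = True.
No clause remains; x1 is free.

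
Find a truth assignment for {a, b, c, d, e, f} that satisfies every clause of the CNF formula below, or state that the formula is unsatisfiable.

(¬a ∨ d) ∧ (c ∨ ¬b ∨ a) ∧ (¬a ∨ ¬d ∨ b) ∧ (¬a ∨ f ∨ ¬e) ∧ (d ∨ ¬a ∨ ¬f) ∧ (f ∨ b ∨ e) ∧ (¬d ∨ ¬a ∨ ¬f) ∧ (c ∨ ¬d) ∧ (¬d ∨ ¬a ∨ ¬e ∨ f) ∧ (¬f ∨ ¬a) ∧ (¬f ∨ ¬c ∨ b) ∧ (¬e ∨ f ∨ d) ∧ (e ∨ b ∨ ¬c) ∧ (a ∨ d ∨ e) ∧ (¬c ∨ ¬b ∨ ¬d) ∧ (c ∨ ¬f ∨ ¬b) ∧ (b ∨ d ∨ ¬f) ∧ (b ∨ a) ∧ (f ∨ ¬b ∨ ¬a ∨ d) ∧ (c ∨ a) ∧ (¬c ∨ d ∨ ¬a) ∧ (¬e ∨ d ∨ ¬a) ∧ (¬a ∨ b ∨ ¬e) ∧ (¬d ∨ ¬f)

a=False, b=True, c=True, d=False, e=True, f=True

Suppose a = False.
Unit clause (b) forces b = True.
Unit clause (c) forces c = True.
Unit clause (¬d) forces d = False.
Unit clause (e) forces e = True.
Unit clause (f) forces f = True.
Every clause now holds.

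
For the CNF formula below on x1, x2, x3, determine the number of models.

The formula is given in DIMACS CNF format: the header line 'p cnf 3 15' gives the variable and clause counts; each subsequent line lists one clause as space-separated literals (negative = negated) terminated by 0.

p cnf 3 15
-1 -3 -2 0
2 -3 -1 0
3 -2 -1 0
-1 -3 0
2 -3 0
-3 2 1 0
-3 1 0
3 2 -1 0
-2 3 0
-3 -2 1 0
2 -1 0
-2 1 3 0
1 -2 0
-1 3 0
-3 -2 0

1

There are 2^3 = 8 truth assignments over (x1, x2, x3).
Check each against the 15 clauses (columns in the order x1, x2, x3):
  F F F  ✓ satisfies all
  F F T  ✗ fails (x2 ∨ ¬x3)
  F T F  ✗ fails (¬x2 ∨ x3)
  F T T  ✗ fails (¬x3 ∨ x1)
  T F F  ✗ fails (x3 ∨ x2 ∨ ¬x1)
  T F T  ✗ fails (x2 ∨ ¬x3 ∨ ¬x1)
  T T F  ✗ fails (x3 ∨ ¬x2 ∨ ¬x1)
  T T T  ✗ fails (¬x1 ∨ ¬x3 ∨ ¬x2)
1 of the 8 rows is a model.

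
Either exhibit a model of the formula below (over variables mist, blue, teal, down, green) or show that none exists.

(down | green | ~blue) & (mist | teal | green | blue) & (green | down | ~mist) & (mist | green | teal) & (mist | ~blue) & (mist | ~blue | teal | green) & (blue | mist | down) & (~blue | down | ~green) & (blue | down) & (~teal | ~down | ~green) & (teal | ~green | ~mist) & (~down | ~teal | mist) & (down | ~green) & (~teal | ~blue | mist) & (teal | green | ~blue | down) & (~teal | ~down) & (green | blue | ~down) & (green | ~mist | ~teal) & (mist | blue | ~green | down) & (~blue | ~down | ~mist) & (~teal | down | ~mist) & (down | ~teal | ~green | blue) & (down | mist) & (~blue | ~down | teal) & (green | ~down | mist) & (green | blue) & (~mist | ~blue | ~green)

mist ↦ 0; blue ↦ 0; teal ↦ 0; down ↦ 1; green ↦ 1

Branch on mist: set mist = 0.
The clause (~blue) is unit, so blue = 0.
The clause (down) is unit, so down = 1.
The clause (~teal) is unit, so teal = 0.
The clause (green) is unit, so green = 1.
Every clause now holds.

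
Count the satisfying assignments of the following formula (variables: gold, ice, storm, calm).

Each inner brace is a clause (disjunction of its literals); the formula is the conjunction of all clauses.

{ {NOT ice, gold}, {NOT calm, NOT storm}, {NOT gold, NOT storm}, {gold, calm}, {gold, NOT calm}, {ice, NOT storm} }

There are 2^4 = 16 truth assignments over (gold, ice, storm, calm).
Check each against the 6 clauses (columns in the order gold, ice, storm, calm):
  F F F F  ✗ fails (gold OR calm)
  F F F T  ✗ fails (gold OR NOT calm)
  F F T F  ✗ fails (gold OR calm)
  F F T T  ✗ fails (NOT calm OR NOT storm)
  F T F F  ✗ fails (NOT ice OR gold)
  F T F T  ✗ fails (NOT ice OR gold)
  F T T F  ✗ fails (NOT ice OR gold)
  F T T T  ✗ fails (NOT ice OR gold)
  T F F F  ✓ satisfies all
  T F F T  ✓ satisfies all
  T F T F  ✗ fails (NOT gold OR NOT storm)
  T F T T  ✗ fails (NOT calm OR NOT storm)
  T T F F  ✓ satisfies all
  T T F T  ✓ satisfies all
  T T T F  ✗ fails (NOT gold OR NOT storm)
  T T T T  ✗ fails (NOT calm OR NOT storm)
4 of the 16 rows are models.

4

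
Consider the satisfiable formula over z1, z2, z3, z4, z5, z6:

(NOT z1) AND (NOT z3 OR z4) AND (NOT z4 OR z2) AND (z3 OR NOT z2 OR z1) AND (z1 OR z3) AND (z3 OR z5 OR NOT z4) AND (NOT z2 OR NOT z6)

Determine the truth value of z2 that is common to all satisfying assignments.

Suppose z2 = false.
(NOT z1) alone gives z1 = false.
(NOT z4) alone gives z4 = false.
(NOT z3) alone gives z3 = false.
Now (z3) is unsatisfied and unit — conflict.
So every satisfying assignment has z2 = True.

True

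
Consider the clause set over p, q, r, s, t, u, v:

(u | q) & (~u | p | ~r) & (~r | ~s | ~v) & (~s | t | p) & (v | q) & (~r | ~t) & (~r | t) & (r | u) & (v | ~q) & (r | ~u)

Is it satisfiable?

No, unsatisfiable

Suppose u = 1.
The clause (r) is unit, so r = 1.
The clause (p) is unit, so p = 1.
The clause (~t) is unit, so t = 0.
Now (t) is unsatisfied and unit — conflict.
So u must be the other value — set u = 0.
The clause (q) is unit, so q = 1.
The clause (r) is unit, so r = 1.
The clause (~t) is unit, so t = 0.
Now (t) is unsatisfied and unit — conflict.
Both values of u lead to a conflict.
No assignment satisfies every clause.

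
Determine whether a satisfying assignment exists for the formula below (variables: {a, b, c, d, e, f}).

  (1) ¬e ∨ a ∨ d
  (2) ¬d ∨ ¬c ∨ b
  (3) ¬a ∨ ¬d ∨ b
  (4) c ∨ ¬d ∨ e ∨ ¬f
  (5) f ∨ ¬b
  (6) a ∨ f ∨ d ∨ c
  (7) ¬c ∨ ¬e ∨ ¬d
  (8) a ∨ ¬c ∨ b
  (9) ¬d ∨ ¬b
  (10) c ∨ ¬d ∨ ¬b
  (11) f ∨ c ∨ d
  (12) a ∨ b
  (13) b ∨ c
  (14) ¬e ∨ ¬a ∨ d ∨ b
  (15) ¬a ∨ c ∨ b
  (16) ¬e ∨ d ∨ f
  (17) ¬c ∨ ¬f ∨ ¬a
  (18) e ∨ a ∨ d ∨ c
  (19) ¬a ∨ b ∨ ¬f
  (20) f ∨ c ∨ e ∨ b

Yes

Branch on f: set f = True.
Branch on d: set d = False.
Branch on e: set e = False.
Branch on a: set a = True.
From the singleton clause (¬c), c = False.
From the singleton clause (b), b = True.
Every clause now holds.
A satisfying assignment: a: True, b: True, c: False, d: False, e: False, f: True.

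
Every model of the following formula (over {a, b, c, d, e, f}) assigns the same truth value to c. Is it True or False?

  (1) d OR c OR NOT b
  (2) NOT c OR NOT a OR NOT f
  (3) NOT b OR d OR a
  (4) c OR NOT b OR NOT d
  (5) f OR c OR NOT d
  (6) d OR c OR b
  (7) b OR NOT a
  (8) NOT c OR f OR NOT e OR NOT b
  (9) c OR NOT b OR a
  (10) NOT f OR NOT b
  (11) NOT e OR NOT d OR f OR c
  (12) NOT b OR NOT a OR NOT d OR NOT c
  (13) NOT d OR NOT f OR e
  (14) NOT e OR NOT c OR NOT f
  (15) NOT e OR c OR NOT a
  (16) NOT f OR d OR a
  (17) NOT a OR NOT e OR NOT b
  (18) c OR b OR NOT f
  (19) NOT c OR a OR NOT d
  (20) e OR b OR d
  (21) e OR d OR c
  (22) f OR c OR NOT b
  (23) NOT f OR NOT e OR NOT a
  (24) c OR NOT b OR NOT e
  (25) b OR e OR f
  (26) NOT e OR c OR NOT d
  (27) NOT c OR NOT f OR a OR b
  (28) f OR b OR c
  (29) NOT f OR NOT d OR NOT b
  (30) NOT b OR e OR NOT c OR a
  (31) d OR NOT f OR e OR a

Suppose c = false.
Suppose d = true.
From the singleton clause (NOT b), b = false.
From the singleton clause (f), f = true.
That conflicts with the unit clause (NOT f).
So d must be the other value — set d = false.
From the singleton clause (NOT b), b = false.
That conflicts with the unit clause (b).
Neither d = true nor d = false works.
So every satisfying assignment has c = True.

True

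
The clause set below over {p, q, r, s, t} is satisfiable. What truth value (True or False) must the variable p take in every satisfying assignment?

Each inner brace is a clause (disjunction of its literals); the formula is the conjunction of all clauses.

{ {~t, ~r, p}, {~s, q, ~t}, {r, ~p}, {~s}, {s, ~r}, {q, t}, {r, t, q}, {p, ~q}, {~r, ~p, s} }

Suppose p = 1.
The clause (r) is unit, so r = 1.
The clause (~s) is unit, so s = 0.
That conflicts with the unit clause (s).
So every satisfying assignment has p = False.

False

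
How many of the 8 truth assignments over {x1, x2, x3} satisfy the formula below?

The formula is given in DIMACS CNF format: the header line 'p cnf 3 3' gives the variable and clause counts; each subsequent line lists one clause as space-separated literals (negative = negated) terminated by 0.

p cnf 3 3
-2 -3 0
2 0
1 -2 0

There are 2^3 = 8 truth assignments over (x1, x2, x3).
Check each against the 3 clauses (columns in the order x1, x2, x3):
  F F F  ✗ fails (x2)
  F F T  ✗ fails (x2)
  F T F  ✗ fails (x1 ∨ ¬x2)
  F T T  ✗ fails (¬x2 ∨ ¬x3)
  T F F  ✗ fails (x2)
  T F T  ✗ fails (x2)
  T T F  ✓ satisfies all
  T T T  ✗ fails (¬x2 ∨ ¬x3)
1 of the 8 rows is a model.

1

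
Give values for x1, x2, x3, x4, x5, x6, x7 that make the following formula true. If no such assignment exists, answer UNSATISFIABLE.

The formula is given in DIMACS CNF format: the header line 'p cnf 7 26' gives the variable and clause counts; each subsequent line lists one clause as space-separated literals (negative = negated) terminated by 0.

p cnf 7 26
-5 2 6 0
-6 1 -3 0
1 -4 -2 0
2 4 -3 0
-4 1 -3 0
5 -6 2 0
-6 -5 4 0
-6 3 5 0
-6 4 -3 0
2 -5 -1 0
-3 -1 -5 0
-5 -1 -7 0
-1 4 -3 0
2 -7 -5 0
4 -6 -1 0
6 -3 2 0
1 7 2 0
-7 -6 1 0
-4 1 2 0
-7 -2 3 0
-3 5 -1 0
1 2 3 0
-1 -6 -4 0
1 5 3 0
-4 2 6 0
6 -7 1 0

x1: True; x2: False; x3: False; x4: False; x5: False; x6: False; x7: True

Branch on x5: set x5 = False.
Branch on x6: set x6 = False.
Branch on x3: set x3 = False.
From the singleton clause (x1), x1 = True.
Branch on x7: set x7 = True.
From the singleton clause (¬x2), x2 = False.
From the singleton clause (¬x4), x4 = False.
This assignment satisfies each clause.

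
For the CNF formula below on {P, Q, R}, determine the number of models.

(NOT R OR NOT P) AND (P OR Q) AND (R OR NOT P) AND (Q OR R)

There are 2^3 = 8 truth assignments over (P, Q, R).
Split on P. With P = true, the clauses containing P are satisfied and NOT P drops from the rest; 0 of the 2^2 = 4 assignments to the other variables satisfy what remains.
With P = false, by the same count on the reduced clause set, 2 assignments work.
(One model: P=F, Q=T, R=F.)
Total: 0 + 2 = 2.

2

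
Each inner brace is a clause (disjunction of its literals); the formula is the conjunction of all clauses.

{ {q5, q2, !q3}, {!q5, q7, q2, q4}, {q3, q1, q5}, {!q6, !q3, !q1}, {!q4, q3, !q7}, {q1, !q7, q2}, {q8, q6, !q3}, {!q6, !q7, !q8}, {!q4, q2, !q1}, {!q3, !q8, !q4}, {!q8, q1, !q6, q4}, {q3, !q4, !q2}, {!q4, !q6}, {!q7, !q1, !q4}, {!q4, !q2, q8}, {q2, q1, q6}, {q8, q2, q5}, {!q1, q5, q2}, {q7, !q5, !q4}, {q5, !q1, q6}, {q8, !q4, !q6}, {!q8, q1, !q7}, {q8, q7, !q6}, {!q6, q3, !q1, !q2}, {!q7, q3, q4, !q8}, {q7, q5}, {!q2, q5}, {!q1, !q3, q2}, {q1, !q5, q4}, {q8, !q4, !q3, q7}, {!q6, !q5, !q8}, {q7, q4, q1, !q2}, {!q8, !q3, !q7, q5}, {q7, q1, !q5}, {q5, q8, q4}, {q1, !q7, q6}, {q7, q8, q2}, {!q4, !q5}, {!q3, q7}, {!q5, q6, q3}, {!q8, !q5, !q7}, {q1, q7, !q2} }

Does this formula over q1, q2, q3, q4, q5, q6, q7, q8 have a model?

Yes

Suppose q4 = false.
Suppose q7 = true.
Suppose q1 = true.
Suppose q6 = true.
(!q3) alone gives q3 = false.
(!q8) alone gives q8 = false.
(!q2) alone gives q2 = false.
(q5) alone gives q5 = true.
All clauses are satisfied.
A satisfying assignment: q1=true, q2=false, q3=false, q4=false, q5=true, q6=true, q7=true, q8=false.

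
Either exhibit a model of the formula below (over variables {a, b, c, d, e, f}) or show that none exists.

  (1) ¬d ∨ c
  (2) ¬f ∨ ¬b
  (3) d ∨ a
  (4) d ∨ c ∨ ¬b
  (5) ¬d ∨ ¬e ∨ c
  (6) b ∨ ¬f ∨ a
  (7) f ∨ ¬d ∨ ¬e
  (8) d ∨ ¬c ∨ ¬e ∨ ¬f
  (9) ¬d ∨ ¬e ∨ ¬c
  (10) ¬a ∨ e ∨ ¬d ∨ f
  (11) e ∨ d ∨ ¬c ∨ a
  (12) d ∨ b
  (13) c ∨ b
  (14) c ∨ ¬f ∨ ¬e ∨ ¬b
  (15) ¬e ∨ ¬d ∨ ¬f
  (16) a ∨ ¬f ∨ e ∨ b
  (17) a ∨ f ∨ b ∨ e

Try d = True.
Unit clause (c) forces c = True.
Unit clause (¬e) forces e = False.
Try f = True.
Unit clause (¬b) forces b = False.
Unit clause (a) forces a = True.
This assignment satisfies each clause.

a: True, b: False, c: True, d: True, e: False, f: True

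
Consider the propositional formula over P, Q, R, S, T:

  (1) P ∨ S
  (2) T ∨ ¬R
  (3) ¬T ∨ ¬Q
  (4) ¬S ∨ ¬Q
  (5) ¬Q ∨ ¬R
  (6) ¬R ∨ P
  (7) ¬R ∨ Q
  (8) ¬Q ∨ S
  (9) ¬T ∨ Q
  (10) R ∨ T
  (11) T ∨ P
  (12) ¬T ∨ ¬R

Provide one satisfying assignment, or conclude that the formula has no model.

UNSATISFIABLE

Suppose P = True.
Suppose T = True.
(¬Q) alone gives Q = False.
Now (Q) is unsatisfied and unit — conflict.
So T must be the other value — set T = False.
(¬R) alone gives R = False.
Now (R) is unsatisfied and unit — conflict.
Both values of T lead to a conflict.
So P must be the other value — set P = False.
(S) alone gives S = True.
(¬Q) alone gives Q = False.
(¬R) alone gives R = False.
(¬T) alone gives T = False.
Now (T) is unsatisfied and unit — conflict.
Both values of P lead to a conflict.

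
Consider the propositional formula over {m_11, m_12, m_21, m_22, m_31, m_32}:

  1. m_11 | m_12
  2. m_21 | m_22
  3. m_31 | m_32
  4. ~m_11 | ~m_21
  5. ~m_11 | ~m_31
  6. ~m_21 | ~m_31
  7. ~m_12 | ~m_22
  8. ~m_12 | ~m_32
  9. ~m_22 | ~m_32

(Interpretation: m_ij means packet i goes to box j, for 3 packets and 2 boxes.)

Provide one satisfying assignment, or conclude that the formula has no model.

Try m_11 = 1.
From the singleton clause (~m_21), m_21 = 0.
From the singleton clause (m_22), m_22 = 1.
From the singleton clause (~m_31), m_31 = 0.
From the singleton clause (m_32), m_32 = 1.
That conflicts with the unit clause (~m_32).
So m_11 must be the other value — set m_11 = 0.
From the singleton clause (m_12), m_12 = 1.
From the singleton clause (~m_22), m_22 = 0.
From the singleton clause (m_21), m_21 = 1.
From the singleton clause (~m_31), m_31 = 0.
From the singleton clause (m_32), m_32 = 1.
That conflicts with the unit clause (~m_32).
Both values of m_11 lead to a conflict.

UNSATISFIABLE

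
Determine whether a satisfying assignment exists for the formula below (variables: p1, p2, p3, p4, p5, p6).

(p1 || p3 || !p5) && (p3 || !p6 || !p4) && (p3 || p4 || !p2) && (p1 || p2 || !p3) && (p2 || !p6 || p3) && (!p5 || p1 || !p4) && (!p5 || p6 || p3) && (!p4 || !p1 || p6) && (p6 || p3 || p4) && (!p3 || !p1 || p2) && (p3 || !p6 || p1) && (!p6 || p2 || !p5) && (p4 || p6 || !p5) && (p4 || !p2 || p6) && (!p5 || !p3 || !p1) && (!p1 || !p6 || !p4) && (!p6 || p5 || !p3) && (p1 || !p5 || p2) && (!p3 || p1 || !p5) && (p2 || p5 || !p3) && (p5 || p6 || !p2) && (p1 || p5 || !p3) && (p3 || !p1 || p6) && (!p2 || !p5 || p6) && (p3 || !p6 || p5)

Try p1 = false.
Try p3 = false.
The clause (!p5) is unit, so p5 = false.
The clause (!p6) is unit, so p6 = false.
The clause (p4) is unit, so p4 = true.
The clause (!p2) is unit, so p2 = false.
Every clause now holds.
A satisfying assignment: p1 ↦ false,  p2 ↦ false,  p3 ↦ false,  p4 ↦ true,  p5 ↦ false,  p6 ↦ false.

Yes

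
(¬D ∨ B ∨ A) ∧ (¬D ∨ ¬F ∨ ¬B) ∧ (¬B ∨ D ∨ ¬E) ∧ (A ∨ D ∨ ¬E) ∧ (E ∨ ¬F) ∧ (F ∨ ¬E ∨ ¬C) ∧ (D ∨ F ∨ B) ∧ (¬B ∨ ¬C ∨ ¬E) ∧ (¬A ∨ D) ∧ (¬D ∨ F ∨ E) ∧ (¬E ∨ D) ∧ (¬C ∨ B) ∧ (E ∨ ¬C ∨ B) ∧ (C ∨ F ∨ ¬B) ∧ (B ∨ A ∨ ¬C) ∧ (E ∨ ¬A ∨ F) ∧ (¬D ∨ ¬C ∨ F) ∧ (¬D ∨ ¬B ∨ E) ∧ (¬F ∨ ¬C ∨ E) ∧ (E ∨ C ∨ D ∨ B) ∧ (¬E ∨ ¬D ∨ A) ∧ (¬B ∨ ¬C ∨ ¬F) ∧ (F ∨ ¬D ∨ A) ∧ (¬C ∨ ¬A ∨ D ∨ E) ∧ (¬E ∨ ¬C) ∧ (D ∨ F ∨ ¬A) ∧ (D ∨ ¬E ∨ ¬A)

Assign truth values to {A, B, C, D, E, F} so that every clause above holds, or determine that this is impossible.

A=False,  B=True,  C=True,  D=False,  E=False,  F=False

Case E = False:
(¬F) alone gives F = False.
(¬D) alone gives D = False.
(B) alone gives B = True.
(¬A) alone gives A = False.
(C) alone gives C = True.
This assignment satisfies each clause.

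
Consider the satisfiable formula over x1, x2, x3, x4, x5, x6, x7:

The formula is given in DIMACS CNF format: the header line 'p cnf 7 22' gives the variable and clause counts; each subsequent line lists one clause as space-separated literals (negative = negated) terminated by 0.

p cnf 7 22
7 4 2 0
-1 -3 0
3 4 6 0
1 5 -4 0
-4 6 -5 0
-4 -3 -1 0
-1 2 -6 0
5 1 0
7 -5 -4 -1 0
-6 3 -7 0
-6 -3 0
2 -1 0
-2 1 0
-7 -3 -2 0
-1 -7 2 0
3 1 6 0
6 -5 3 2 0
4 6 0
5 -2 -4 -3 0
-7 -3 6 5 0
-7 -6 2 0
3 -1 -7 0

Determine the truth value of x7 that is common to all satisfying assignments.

Suppose x7 = True.
Suppose x1 = False.
The clause (x5) is unit, so x5 = True.
The clause (¬x2) is unit, so x2 = False.
The clause (¬x6) is unit, so x6 = False.
The clause (¬x4) is unit, so x4 = False.
Now (x4) is unsatisfied and unit — conflict.
Undo x1 and try x1 = True.
The clause (¬x3) is unit, so x3 = False.
Now (x3) is unsatisfied and unit — conflict.
Both values of x1 lead to a conflict.
So every satisfying assignment has x7 = False.

False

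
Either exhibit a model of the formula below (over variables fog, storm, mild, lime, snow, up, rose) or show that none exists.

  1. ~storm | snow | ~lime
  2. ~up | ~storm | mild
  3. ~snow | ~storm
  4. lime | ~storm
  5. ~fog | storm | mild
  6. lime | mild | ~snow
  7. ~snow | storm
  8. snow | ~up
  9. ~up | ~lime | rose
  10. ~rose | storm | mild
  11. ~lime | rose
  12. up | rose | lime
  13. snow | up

UNSATISFIABLE

Branch on snow: set snow = 0.
From the singleton clause (~up), up = 0.
That conflicts with the unit clause (up).
So snow must be the other value — set snow = 1.
From the singleton clause (~storm), storm = 0.
That conflicts with the unit clause (storm).
Neither snow = 1 nor snow = 0 works.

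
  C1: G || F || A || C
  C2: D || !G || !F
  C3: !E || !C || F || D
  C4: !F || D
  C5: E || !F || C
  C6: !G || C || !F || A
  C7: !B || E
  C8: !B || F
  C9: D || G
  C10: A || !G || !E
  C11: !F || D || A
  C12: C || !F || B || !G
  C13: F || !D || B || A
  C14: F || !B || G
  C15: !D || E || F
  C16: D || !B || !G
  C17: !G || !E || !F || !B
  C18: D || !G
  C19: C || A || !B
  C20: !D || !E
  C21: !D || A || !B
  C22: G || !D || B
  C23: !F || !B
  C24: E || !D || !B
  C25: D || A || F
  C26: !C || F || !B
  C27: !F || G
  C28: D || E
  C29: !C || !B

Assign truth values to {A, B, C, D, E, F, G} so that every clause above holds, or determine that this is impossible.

Case F = true:
Unit clause (D) forces D = true.
Unit clause (!E) forces E = false.
Unit clause (C) forces C = true.
Unit clause (!B) forces B = false.
Unit clause (G) forces G = true.
Every clause is now satisfied; A is unconstrained.

A ↦ false,  B ↦ false,  C ↦ true,  D ↦ true,  E ↦ false,  F ↦ true,  G ↦ true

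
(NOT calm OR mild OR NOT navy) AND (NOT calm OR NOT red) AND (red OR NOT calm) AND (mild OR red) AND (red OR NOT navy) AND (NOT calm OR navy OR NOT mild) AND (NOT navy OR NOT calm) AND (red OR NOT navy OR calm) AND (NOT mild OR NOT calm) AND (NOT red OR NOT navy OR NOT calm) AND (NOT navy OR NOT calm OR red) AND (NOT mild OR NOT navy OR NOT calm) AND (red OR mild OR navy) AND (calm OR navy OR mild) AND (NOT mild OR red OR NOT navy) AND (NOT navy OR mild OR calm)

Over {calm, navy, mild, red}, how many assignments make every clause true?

There are 2^4 = 16 truth assignments over (calm, navy, mild, red).
Check each against the 16 clauses (columns in the order calm, navy, mild, red):
  F F F F  ✗ fails (mild OR red)
  F F F T  ✗ fails (calm OR navy OR mild)
  F F T F  ✓ satisfies all
  F F T T  ✓ satisfies all
  F T F F  ✗ fails (mild OR red)
  F T F T  ✗ fails (NOT navy OR mild OR calm)
  F T T F  ✗ fails (red OR NOT navy)
  F T T T  ✓ satisfies all
  T F F F  ✗ fails (red OR NOT calm)
  T F F T  ✗ fails (NOT calm OR NOT red)
  T F T F  ✗ fails (red OR NOT calm)
  T F T T  ✗ fails (NOT calm OR NOT red)
  T T F F  ✗ fails (NOT calm OR mild OR NOT navy)
  T T F T  ✗ fails (NOT calm OR mild OR NOT navy)
  T T T F  ✗ fails (red OR NOT calm)
  T T T T  ✗ fails (NOT calm OR NOT red)
3 of the 16 rows are models.

3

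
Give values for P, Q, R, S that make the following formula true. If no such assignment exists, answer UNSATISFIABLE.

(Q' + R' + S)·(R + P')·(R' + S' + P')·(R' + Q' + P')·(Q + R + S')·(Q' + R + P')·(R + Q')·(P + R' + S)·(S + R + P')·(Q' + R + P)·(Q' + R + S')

P: 0; Q: 1; R: 1; S: 1

Branch on R: set R = 1.
Branch on Q: set Q = 1.
From the singleton clause (S), S = 1.
From the singleton clause (P'), P = 0.
This assignment satisfies each clause.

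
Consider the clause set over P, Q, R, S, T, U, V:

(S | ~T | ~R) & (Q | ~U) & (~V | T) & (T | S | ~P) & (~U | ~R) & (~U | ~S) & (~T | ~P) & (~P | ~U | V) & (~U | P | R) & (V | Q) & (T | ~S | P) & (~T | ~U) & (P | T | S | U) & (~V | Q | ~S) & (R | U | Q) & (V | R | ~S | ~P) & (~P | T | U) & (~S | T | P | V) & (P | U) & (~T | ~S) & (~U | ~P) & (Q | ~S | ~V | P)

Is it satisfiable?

Unsatisfiable

Case Q = 1:
Case V = 0:
Case U = 0:
The clause (P) is unit, so P = 1.
The clause (~T) is unit, so T = 0.
But (T) is also a unit clause — contradiction.
That branch fails; take U = 1 instead.
The clause (~R) is unit, so R = 0.
The clause (~S) is unit, so S = 0.
The clause (~P) is unit, so P = 0.
But (P) is also a unit clause — contradiction.
Neither U = 1 nor U = 0 works.
That branch fails; take V = 1 instead.
The clause (T) is unit, so T = 1.
The clause (~P) is unit, so P = 0.
The clause (~U) is unit, so U = 0.
But (U) is also a unit clause — contradiction.
Neither V = 1 nor V = 0 works.
That branch fails; take Q = 0 instead.
The clause (~U) is unit, so U = 0.
The clause (V) is unit, so V = 1.
The clause (T) is unit, so T = 1.
The clause (~P) is unit, so P = 0.
But (P) is also a unit clause — contradiction.
Neither Q = 1 nor Q = 0 works.
No assignment satisfies every clause.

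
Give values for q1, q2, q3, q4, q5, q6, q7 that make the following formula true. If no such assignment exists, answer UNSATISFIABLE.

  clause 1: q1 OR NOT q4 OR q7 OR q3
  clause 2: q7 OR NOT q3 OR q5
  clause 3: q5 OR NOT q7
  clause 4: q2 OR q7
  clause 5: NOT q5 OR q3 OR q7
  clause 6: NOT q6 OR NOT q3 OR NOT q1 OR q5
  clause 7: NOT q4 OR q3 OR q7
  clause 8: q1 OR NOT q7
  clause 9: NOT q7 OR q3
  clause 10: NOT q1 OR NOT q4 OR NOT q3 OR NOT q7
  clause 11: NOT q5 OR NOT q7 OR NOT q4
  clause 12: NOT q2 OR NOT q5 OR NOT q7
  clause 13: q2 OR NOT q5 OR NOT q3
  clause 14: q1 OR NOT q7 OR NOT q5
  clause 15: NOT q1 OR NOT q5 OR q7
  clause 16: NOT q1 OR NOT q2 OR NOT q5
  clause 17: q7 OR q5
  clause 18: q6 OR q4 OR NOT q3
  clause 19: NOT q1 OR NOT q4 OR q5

q1 ↦ false, q2 ↦ true, q3 ↦ true, q4 ↦ false, q5 ↦ true, q6 ↦ true, q7 ↦ false

Branch on q5: set q5 = true.
Branch on q2: set q2 = true.
From the singleton clause (NOT q7), q7 = false.
From the singleton clause (q3), q3 = true.
From the singleton clause (NOT q1), q1 = false.
Branch on q6: set q6 = true.
All clauses hold; q4 can take either value.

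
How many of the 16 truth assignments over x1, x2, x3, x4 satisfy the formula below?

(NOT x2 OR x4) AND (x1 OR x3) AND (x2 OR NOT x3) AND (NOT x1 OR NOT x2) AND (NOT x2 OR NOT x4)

There are 2^4 = 16 truth assignments over (x1, x2, x3, x4).
Split on x4. With x4 = true, the clauses containing x4 are satisfied and NOT x4 drops from the rest; 1 of the 2^3 = 8 assignments to the other variables satisfy what remains.
With x4 = false, by the same count on the reduced clause set, 1 assignment works.
Total: 1 + 1 = 2.

2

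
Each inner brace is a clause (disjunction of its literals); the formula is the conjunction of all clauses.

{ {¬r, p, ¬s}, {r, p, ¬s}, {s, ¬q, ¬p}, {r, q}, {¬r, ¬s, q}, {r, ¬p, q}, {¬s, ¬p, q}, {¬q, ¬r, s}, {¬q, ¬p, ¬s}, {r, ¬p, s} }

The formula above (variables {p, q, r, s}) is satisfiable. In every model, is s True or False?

Suppose s = True.
Branch on r: set r = False.
Unit clause (p) forces p = True.
Unit clause (q) forces q = True.
But (¬q) is also a unit clause — contradiction.
That branch fails; take r = True instead.
Unit clause (p) forces p = True.
Unit clause (q) forces q = True.
But (¬q) is also a unit clause — contradiction.
Neither r = True nor r = False works.
So every satisfying assignment has s = False.

False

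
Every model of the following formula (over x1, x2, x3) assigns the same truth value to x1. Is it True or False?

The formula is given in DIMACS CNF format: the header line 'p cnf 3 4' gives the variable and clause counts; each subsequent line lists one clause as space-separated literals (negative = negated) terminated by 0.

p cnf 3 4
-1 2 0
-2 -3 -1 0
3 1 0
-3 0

Suppose x1 = False.
(x3) alone gives x3 = True.
Now (¬x3) is unsatisfied and unit — conflict.
So every satisfying assignment has x1 = True.

True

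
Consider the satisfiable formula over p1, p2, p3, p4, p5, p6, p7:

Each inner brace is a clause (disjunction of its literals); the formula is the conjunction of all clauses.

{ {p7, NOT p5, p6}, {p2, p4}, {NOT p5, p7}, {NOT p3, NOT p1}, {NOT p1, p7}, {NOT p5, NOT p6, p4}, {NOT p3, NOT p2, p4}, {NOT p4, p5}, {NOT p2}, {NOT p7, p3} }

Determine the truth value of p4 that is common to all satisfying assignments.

True

Suppose p4 = false.
(p2) alone gives p2 = true.
But (NOT p2) is also a unit clause — contradiction.
So every satisfying assignment has p4 = True.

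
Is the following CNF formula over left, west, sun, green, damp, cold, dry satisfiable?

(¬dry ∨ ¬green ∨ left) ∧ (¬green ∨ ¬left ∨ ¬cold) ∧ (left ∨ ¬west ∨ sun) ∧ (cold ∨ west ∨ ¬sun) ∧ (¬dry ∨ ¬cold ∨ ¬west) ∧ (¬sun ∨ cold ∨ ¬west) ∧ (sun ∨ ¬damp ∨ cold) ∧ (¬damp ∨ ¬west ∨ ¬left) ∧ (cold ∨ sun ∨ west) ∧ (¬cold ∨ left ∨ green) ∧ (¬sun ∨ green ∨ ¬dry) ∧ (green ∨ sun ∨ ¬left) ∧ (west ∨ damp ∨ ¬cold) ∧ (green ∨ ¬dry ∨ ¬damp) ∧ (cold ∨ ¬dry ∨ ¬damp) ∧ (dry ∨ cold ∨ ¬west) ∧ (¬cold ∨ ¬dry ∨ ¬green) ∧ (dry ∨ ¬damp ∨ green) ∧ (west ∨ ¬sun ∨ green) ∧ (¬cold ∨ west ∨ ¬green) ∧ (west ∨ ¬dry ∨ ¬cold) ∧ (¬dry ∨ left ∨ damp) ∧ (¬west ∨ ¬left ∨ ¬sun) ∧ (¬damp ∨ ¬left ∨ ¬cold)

Try dry = False.
Try cold = True.
Try green = True.
From the singleton clause (¬left), left = False.
From the singleton clause (west), west = True.
From the singleton clause (sun), sun = True.
No clause remains; damp is free.
A satisfying assignment: left: False, west: True, sun: True, green: True, damp: True, cold: True, dry: False.

Satisfiable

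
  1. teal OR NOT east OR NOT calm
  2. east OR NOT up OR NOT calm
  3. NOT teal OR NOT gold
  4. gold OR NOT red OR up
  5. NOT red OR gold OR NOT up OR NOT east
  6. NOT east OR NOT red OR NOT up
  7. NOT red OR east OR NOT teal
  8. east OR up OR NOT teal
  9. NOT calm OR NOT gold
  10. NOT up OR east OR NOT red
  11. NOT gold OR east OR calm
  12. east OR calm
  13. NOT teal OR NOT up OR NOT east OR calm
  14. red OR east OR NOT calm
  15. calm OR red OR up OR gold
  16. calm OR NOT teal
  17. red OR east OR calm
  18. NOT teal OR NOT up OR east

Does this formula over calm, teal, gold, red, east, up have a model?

Case teal = false:
Case east = true:
The clause (NOT calm) is unit, so calm = false.
Case red = true:
The clause (NOT up) is unit, so up = false.
The clause (gold) is unit, so gold = true.
Every clause now holds.
A satisfying assignment: calm=false; teal=false; gold=true; red=true; east=true; up=false.

Yes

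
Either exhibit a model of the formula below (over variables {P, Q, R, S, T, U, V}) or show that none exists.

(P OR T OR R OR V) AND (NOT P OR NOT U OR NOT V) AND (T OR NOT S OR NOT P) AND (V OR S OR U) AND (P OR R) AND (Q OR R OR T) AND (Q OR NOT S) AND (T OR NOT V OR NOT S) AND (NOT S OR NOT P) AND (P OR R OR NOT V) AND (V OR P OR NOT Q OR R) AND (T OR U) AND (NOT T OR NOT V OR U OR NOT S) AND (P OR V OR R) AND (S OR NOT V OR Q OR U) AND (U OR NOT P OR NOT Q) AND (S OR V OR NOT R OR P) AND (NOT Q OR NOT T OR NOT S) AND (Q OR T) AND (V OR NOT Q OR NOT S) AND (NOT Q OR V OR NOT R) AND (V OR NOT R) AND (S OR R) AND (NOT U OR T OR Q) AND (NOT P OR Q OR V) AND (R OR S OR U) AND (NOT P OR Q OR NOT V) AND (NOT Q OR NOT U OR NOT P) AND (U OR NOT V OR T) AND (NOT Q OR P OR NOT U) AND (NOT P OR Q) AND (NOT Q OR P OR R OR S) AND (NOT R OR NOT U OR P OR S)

Try P = false.
From the singleton clause (R), R = true.
From the singleton clause (V), V = true.
Try Q = true.
From the singleton clause (NOT U), U = false.
From the singleton clause (T), T = true.
From the singleton clause (NOT S), S = false.
All clauses are satisfied.

P ↦ false,  Q ↦ true,  R ↦ true,  S ↦ false,  T ↦ true,  U ↦ false,  V ↦ true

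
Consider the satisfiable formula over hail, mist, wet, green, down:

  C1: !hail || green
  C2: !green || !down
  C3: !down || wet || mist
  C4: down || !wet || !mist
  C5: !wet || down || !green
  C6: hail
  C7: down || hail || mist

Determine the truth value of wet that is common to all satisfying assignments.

False

Suppose wet = true.
From the singleton clause (hail), hail = true.
From the singleton clause (green), green = true.
From the singleton clause (!down), down = false.
That conflicts with the unit clause (down).
So every satisfying assignment has wet = False.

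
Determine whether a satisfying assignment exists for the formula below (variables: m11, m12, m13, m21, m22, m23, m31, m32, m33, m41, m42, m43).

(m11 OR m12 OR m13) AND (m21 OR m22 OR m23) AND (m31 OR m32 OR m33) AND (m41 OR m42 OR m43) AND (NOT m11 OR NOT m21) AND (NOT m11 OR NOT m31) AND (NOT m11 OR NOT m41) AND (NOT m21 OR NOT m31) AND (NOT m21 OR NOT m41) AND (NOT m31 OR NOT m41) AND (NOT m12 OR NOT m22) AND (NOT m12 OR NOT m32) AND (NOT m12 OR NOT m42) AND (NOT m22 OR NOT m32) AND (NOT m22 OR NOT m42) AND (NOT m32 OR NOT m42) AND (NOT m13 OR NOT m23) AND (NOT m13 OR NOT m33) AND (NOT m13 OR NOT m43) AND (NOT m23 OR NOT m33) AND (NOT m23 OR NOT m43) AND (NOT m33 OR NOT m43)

Try m11 = false.
Try m12 = true.
(NOT m22) alone gives m22 = false.
(NOT m32) alone gives m32 = false.
(NOT m42) alone gives m42 = false.
Try m21 = true.
(NOT m31) alone gives m31 = false.
(m33) alone gives m33 = true.
(NOT m41) alone gives m41 = false.
(m43) alone gives m43 = true.
That conflicts with the unit clause (NOT m43).
Backtrack on m21: now try m21 = false.
(m23) alone gives m23 = true.
(NOT m13) alone gives m13 = false.
(NOT m33) alone gives m33 = false.
(m31) alone gives m31 = true.
(NOT m41) alone gives m41 = false.
(m43) alone gives m43 = true.
That conflicts with the unit clause (NOT m43).
Neither m21 = true nor m21 = false works.
Backtrack on m12: now try m12 = false.
(m13) alone gives m13 = true.
(NOT m23) alone gives m23 = false.
(NOT m33) alone gives m33 = false.
(NOT m43) alone gives m43 = false.
Try m21 = true.
(NOT m31) alone gives m31 = false.
(m32) alone gives m32 = true.
(NOT m41) alone gives m41 = false.
(m42) alone gives m42 = true.
That conflicts with the unit clause (NOT m42).
Backtrack on m21: now try m21 = false.
(m22) alone gives m22 = true.
(NOT m32) alone gives m32 = false.
(m31) alone gives m31 = true.
(NOT m41) alone gives m41 = false.
(m42) alone gives m42 = true.
That conflicts with the unit clause (NOT m42).
Neither m21 = true nor m21 = false works.
Neither m12 = true nor m12 = false works.
Backtrack on m11: now try m11 = true.
(NOT m21) alone gives m21 = false.
(NOT m31) alone gives m31 = false.
(NOT m41) alone gives m41 = false.
Try m22 = true.
(NOT m12) alone gives m12 = false.
(NOT m32) alone gives m32 = false.
(m33) alone gives m33 = true.
(NOT m42) alone gives m42 = false.
(m43) alone gives m43 = true.
That conflicts with the unit clause (NOT m43).
Backtrack on m22: now try m22 = false.
(m23) alone gives m23 = true.
(NOT m13) alone gives m13 = false.
(NOT m33) alone gives m33 = false.
(m32) alone gives m32 = true.
(NOT m12) alone gives m12 = false.
(NOT m42) alone gives m42 = false.
(m43) alone gives m43 = true.
That conflicts with the unit clause (NOT m43).
Neither m22 = true nor m22 = false works.
Neither m11 = true nor m11 = false works.
No assignment satisfies every clause.

Unsatisfiable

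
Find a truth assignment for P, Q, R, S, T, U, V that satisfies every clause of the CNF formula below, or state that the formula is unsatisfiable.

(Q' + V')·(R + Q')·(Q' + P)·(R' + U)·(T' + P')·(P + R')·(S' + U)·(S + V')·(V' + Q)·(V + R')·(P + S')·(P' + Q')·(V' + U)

Case Q = 0:
From the singleton clause (V'), V = 0.
From the singleton clause (R'), R = 0.
Case T = 1:
From the singleton clause (P'), P = 0.
From the singleton clause (S'), S = 0.
Every clause is now satisfied; U is unconstrained.

P=0; Q=0; R=0; S=0; T=1; U=1; V=0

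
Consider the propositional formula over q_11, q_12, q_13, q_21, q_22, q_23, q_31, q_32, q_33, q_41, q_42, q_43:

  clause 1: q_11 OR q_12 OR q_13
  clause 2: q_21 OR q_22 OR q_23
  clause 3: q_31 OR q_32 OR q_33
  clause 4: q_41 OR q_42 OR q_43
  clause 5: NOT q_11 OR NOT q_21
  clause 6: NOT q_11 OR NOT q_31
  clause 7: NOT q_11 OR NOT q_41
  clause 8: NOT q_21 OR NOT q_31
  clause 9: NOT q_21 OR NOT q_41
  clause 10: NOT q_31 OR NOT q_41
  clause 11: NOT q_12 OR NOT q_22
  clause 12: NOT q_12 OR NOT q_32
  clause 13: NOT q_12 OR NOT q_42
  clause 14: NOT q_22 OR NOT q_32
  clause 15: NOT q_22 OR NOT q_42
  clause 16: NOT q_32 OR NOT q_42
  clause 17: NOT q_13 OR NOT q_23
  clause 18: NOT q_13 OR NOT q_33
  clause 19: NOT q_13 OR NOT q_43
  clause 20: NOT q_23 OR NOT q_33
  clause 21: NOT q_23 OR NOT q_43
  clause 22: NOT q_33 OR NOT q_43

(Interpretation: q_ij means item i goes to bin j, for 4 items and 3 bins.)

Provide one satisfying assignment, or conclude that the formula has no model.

UNSATISFIABLE

Case q_11 = false:
Case q_12 = true:
From the singleton clause (NOT q_22), q_22 = false.
From the singleton clause (NOT q_32), q_32 = false.
From the singleton clause (NOT q_42), q_42 = false.
Case q_21 = true:
From the singleton clause (NOT q_31), q_31 = false.
From the singleton clause (q_33), q_33 = true.
From the singleton clause (NOT q_41), q_41 = false.
From the singleton clause (q_43), q_43 = true.
But (NOT q_43) is also a unit clause — contradiction.
So q_21 must be the other value — set q_21 = false.
From the singleton clause (q_23), q_23 = true.
From the singleton clause (NOT q_13), q_13 = false.
From the singleton clause (NOT q_33), q_33 = false.
From the singleton clause (q_31), q_31 = true.
From the singleton clause (NOT q_41), q_41 = false.
From the singleton clause (q_43), q_43 = true.
But (NOT q_43) is also a unit clause — contradiction.
Both values of q_21 lead to a conflict.
So q_12 must be the other value — set q_12 = false.
From the singleton clause (q_13), q_13 = true.
From the singleton clause (NOT q_23), q_23 = false.
From the singleton clause (NOT q_33), q_33 = false.
From the singleton clause (NOT q_43), q_43 = false.
Case q_21 = true:
From the singleton clause (NOT q_31), q_31 = false.
From the singleton clause (q_32), q_32 = true.
From the singleton clause (NOT q_41), q_41 = false.
From the singleton clause (q_42), q_42 = true.
But (NOT q_42) is also a unit clause — contradiction.
So q_21 must be the other value — set q_21 = false.
From the singleton clause (q_22), q_22 = true.
From the singleton clause (NOT q_32), q_32 = false.
From the singleton clause (q_31), q_31 = true.
From the singleton clause (NOT q_41), q_41 = false.
From the singleton clause (q_42), q_42 = true.
But (NOT q_42) is also a unit clause — contradiction.
Both values of q_21 lead to a conflict.
Both values of q_12 lead to a conflict.
So q_11 must be the other value — set q_11 = true.
From the singleton clause (NOT q_21), q_21 = false.
From the singleton clause (NOT q_31), q_31 = false.
From the singleton clause (NOT q_41), q_41 = false.
Case q_22 = true:
From the singleton clause (NOT q_12), q_12 = false.
From the singleton clause (NOT q_32), q_32 = false.
From the singleton clause (q_33), q_33 = true.
From the singleton clause (NOT q_42), q_42 = false.
From the singleton clause (q_43), q_43 = true.
But (NOT q_43) is also a unit clause — contradiction.
So q_22 must be the other value — set q_22 = false.
From the singleton clause (q_23), q_23 = true.
From the singleton clause (NOT q_13), q_13 = false.
From the singleton clause (NOT q_33), q_33 = false.
From the singleton clause (q_32), q_32 = true.
From the singleton clause (NOT q_12), q_12 = false.
From the singleton clause (NOT q_42), q_42 = false.
From the singleton clause (q_43), q_43 = true.
But (NOT q_43) is also a unit clause — contradiction.
Both values of q_22 lead to a conflict.
Both values of q_11 lead to a conflict.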